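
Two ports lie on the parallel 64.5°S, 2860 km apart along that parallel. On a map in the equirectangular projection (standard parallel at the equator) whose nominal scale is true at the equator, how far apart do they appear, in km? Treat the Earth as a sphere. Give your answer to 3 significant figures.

For the equirectangular projection with φ₀ = 0 (plate carrée), h = 1 along meridians and k = sec φ along parallels.
Along the parallel, k = sec 64.5° = 1/0.4305 = 2.323.
Map distance = 2860 × 2.323 ≈ 6640 km.

6640 km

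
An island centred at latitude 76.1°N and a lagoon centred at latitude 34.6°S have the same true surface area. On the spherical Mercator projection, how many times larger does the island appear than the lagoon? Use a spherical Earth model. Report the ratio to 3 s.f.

11.7

Mercator areal scale is sec²φ.
At 76.1°: sec²(76.1°) = 1/0.2402² = 17.33.
At 34.6°: sec²(34.6°) = 1/0.8231² = 1.476.
Ratio = 17.33/1.476 = cos²(34.6°)/cos²(76.1°) ≈ 11.7.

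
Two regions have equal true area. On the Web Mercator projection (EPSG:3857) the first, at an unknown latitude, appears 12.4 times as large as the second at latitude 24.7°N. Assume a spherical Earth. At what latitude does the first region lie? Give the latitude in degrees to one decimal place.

75.0°

On Mercator, (apparent₁)/(apparent₂) = sec²φ₁ / sec²φ₂ when true areas are equal.
cos²φ₂ / cos²φ₁ = 12.4  ⇒  cos φ₁ = cos 24.7° / √12.4 = 0.9085/3.521 = 0.2580.
φ₁ = arccos(0.2580) ≈ 75.0°.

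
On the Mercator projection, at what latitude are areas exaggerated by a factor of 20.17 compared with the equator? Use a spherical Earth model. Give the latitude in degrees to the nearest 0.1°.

77.1°

Mercator areal scale is sec²φ.
sec²φ = 20.17  ⇒  cos²φ = 0.04958  ⇒  cos φ = 0.2227.
φ = arccos(0.2227) ≈ 77.1°.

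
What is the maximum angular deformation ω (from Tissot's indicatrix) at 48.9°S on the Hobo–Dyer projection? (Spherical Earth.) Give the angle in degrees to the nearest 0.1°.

The Hobo–Dyer projection is cylindrical equal-area with φ₀ = 37.5°. For cylindrical equal-area with standard parallel φ₀, h = cos φ / cos φ₀ and k = cos φ₀ / cos φ, so h·k = 1.
At 48.9°: h = 0.8286, k = 1.207; principal scales a = 1.207, b = 0.8286.
sin(ω/2) = (a − b)/(a + b) = 0.3782/2.035 = 0.1858, so ω = 2 arcsin(0.1858) ≈ 21.4°.

21.4°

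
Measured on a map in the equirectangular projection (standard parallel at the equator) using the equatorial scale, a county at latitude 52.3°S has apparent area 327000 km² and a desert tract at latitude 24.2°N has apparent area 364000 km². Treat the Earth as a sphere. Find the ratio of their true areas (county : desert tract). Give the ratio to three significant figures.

Plate carrée has h = 1 and k = sec φ, giving areal scale sec φ; true area = (apparent area) · cos φ.
True area of county: 327000 × cos(52.3°) = 327000 × 0.6115 = 200000 km².
True area of desert tract: 364000 × cos(24.2°) = 364000 × 0.9121 = 332000 km².
Ratio = 200000 / 332000 ≈ 0.602.

0.602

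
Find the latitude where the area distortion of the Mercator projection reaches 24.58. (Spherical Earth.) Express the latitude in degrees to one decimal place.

Mercator areal scale is sec²φ.
sec²φ = 24.58  ⇒  cos²φ = 0.04068  ⇒  cos φ = 0.2017.
φ = arccos(0.2017) ≈ 78.4°.

78.4°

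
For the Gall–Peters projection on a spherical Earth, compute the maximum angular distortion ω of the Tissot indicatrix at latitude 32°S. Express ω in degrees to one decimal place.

The Gall–Peters projection is cylindrical equal-area with φ₀ = 45°. A cylindrical equal-area projection with standard parallel φ₀ has meridian scale h = cos φ / cos φ₀ and parallel scale k = cos φ₀ / cos φ (so areas are preserved, h·k = 1).
At 32°: h = 1.199, k = 0.8338; principal scales a = 1.199, b = 0.8338.
sin(ω/2) = (a − b)/(a + b) = 0.3655/2.033 = 0.1798, so ω = 2 arcsin(0.1798) ≈ 20.7°.

20.7°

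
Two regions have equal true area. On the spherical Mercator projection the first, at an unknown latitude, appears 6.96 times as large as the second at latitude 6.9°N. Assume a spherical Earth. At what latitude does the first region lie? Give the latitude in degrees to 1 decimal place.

67.9°

Mercator areal scale is sec²φ, so apparent-area ratio = sec²φ₁ / sec²φ₂ = cos²φ₂ / cos²φ₁.
cos²φ₂ / cos²φ₁ = 6.96  ⇒  cos φ₁ = cos 6.9° / √6.96 = 0.9928/2.638 = 0.3763.
φ₁ = arccos(0.3763) ≈ 67.9°.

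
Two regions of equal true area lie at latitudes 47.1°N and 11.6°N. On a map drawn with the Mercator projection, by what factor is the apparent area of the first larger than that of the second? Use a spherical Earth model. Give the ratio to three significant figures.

Mercator areal scale is sec²φ.
At 47.1°: sec²(47.1°) = 1/0.6807² = 2.158.
At 11.6°: sec²(11.6°) = 1/0.9796² = 1.042.
Ratio = 2.158/1.042 = cos²(11.6°)/cos²(47.1°) ≈ 2.07.

2.07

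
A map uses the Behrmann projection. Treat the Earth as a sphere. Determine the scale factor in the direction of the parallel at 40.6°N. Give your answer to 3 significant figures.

The Behrmann projection is cylindrical equal-area with φ₀ = 30°. Cylindrical equal-area (φ₀ = 30°): h = cos φ / cos 30° along meridians, k = cos 30° / cos φ along parallels; h·k = 1.
k = cos 30° / cos 40.6° = 0.8660/0.7593 = 1.141.

1.14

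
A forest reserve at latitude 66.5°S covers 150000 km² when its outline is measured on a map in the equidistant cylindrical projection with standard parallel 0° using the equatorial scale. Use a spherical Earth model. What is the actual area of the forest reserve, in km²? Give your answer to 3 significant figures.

Plate carrée maps x = Rλ, y = Rφ. The meridian scale is h = 1 and the parallel scale is k = 1/cos φ = sec φ.
Areal scale = h·k = 1 × sec φ; at 66.5°, h = 1.000, k = 2.508, so h·k = 2.508.
True area = apparent / (areal scale) = 150000 / 2.508 ≈ 59800 km².

59800 km²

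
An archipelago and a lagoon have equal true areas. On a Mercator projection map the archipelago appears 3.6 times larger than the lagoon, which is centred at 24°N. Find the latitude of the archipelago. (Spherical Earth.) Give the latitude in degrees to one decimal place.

61.2°

Mercator areal scale is sec²φ, so apparent-area ratio = sec²φ₁ / sec²φ₂ = cos²φ₂ / cos²φ₁.
cos²φ₂ / cos²φ₁ = 3.6  ⇒  cos φ₁ = cos 24° / √3.6 = 0.9135/1.897 = 0.4815.
φ₁ = arccos(0.4815) ≈ 61.2°.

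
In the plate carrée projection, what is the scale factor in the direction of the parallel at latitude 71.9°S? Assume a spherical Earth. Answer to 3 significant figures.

3.22

In the plate carrée (x = Rλ, y = Rφ), meridians are true-scale (h = 1) and parallels are stretched by k = sec φ.
k = 1/cos 71.9° = 1/0.3107 = 3.219.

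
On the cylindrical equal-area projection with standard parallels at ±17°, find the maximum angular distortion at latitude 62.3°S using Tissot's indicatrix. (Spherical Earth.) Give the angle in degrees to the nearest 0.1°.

Cylindrical equal-area (φ₀ = 17°): h = cos φ / cos 17° along meridians, k = cos 17° / cos φ along parallels; h·k = 1.
At 62.3°: h = 0.4861, k = 2.057; principal scales a = 2.057, b = 0.4861.
sin(ω/2) = (a − b)/(a + b) = 1.571/2.543 = 0.6178, so ω = 2 arcsin(0.6178) ≈ 76.3°.

76.3°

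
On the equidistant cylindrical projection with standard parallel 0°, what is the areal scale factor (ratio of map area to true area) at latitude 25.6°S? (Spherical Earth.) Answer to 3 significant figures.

1.11

For the equirectangular projection with φ₀ = 0 (plate carrée), h = 1 along meridians and k = sec φ along parallels.
Areal scale = h·k = 1 × sec φ; at 25.6°, h = 1.000, k = 1.109, so h·k = 1.109.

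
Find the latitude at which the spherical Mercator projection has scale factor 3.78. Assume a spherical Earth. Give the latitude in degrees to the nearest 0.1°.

74.7°

Mercator scale is k = sec φ = 1/cos φ.
1/cos φ = 3.78  ⇒  cos φ = 0.2646  ⇒  φ = arccos(0.2646) ≈ 74.7°.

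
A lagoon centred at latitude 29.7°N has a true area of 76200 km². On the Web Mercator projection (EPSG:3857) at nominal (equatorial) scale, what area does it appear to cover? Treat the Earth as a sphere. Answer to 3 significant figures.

Mercator is conformal, so the point scale is isotropic: h = k = sec φ = 1/cos φ.
Areal scale = k² = sec²φ = 1/cos²(29.7°) = 1/0.8686² = 1.325.
Apparent area = 76200 × 1.325 ≈ 101000 km².

101000 km²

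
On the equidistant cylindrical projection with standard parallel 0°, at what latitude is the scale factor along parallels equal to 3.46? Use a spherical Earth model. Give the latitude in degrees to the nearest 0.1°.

Plate carrée: h = 1, k = sec φ along parallels.
sec φ = 3.46  ⇒  cos φ = 0.2890  ⇒  φ ≈ 73.2°.

73.2°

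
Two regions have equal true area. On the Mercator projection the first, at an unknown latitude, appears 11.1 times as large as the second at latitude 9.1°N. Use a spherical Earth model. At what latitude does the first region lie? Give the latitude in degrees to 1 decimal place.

For equal true areas on Mercator, apparent areas scale as sec²φ, so the ratio is cos²φ₂ / cos²φ₁.
cos²φ₂ / cos²φ₁ = 11.1  ⇒  cos φ₁ = cos 9.1° / √11.1 = 0.9874/3.332 = 0.2964.
φ₁ = arccos(0.2964) ≈ 72.8°.

72.8°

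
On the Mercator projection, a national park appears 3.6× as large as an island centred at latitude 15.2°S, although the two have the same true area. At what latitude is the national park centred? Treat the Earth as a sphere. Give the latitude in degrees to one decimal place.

59.4°

For equal true areas on Mercator, apparent areas scale as sec²φ, so the ratio is cos²φ₂ / cos²φ₁.
cos²φ₂ / cos²φ₁ = 3.6  ⇒  cos φ₁ = cos 15.2° / √3.6 = 0.9650/1.897 = 0.5086.
φ₁ = arccos(0.5086) ≈ 59.4°.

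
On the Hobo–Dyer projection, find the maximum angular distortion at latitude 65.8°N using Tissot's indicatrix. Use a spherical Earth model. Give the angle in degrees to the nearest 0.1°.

70.7°

Hobo–Dyer is a cylindrical equal-area projection with standard parallels at ±37.5°. A cylindrical equal-area projection with standard parallel φ₀ has meridian scale h = cos φ / cos φ₀ and parallel scale k = cos φ₀ / cos φ (so areas are preserved, h·k = 1).
At 65.8°: h = 0.5167, k = 1.935; principal scales a = 1.935, b = 0.5167.
sin(ω/2) = (a − b)/(a + b) = 1.419/2.452 = 0.5786, so ω = 2 arcsin(0.5786) ≈ 70.7°.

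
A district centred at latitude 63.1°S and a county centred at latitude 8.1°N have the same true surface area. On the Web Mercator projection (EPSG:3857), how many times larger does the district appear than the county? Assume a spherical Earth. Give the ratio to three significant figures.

4.79

Mercator is conformal with k = sec φ, so areal scale = k² = sec²φ.
At 63.1°: sec²(63.1°) = 1/0.4524² = 4.885.
At 8.1°: sec²(8.1°) = 1/0.9900² = 1.020.
Ratio = 4.885/1.020 = cos²(8.1°)/cos²(63.1°) ≈ 4.79.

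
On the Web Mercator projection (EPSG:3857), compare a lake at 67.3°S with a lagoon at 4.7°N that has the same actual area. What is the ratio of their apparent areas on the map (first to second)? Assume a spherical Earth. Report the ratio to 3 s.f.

6.67

Mercator areal scale is sec²φ.
At 67.3°: sec²(67.3°) = 1/0.3859² = 6.715.
At 4.7°: sec²(4.7°) = 1/0.9966² = 1.007.
Ratio = 6.715/1.007 = cos²(4.7°)/cos²(67.3°) ≈ 6.67.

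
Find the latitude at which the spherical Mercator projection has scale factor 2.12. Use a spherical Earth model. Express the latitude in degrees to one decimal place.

Mercator scale is k = sec φ = 1/cos φ.
1/cos φ = 2.12  ⇒  cos φ = 0.4717  ⇒  φ = arccos(0.4717) ≈ 61.9°.

61.9°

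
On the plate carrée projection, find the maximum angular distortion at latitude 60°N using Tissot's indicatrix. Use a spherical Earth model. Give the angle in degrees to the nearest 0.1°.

In the plate carrée (x = Rλ, y = Rφ), meridians are true-scale (h = 1) and parallels are stretched by k = sec φ.
At 60°: h = 1.000, k = 2.000; principal scales a = 2.000, b = 1.000.
sin(ω/2) = (a − b)/(a + b) = 1.0000/3.000 = 0.3333, so ω = 2 arcsin(0.3333) ≈ 38.9°.

38.9°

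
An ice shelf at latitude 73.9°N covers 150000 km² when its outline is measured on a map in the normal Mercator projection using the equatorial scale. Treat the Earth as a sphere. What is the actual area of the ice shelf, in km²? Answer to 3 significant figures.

For Mercator, h = k = sec φ (a conformal cylindrical projection has a single point scale, 1/cos φ).
Areal scale = k² = sec²φ = 1/cos²(73.9°) = 1/0.2773² = 13.00.
True area = apparent / (areal scale) = 150000 / 13.00 ≈ 11500 km².

11500 km²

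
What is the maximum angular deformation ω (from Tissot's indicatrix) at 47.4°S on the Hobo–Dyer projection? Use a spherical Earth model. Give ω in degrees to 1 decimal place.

18.1°

Hobo–Dyer is a cylindrical equal-area projection with standard parallels at ±37.5°. A cylindrical equal-area projection with standard parallel φ₀ has meridian scale h = cos φ / cos φ₀ and parallel scale k = cos φ₀ / cos φ (so areas are preserved, h·k = 1).
At 47.4°: h = 0.8532, k = 1.172; principal scales a = 1.172, b = 0.8532.
sin(ω/2) = (a − b)/(a + b) = 0.3189/2.025 = 0.1575, so ω = 2 arcsin(0.1575) ≈ 18.1°.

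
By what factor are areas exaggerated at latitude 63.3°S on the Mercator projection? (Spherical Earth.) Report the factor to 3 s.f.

4.95

Mercator is conformal, so the point scale is isotropic: h = k = sec φ = 1/cos φ.
Areal scale = k² = sec²φ = 1/cos²(63.3°) = 1/0.4493² = 4.953.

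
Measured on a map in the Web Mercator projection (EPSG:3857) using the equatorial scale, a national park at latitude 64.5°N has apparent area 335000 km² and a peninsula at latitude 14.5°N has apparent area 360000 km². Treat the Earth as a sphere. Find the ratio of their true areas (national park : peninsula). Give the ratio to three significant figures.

On Mercator the areal scale is sec²φ, so true area = apparent × cos²φ.
True area of national park: 335000 × cos²(64.5°) = 335000 × 0.1853 = 62090 km².
True area of peninsula: 360000 × cos²(14.5°) = 360000 × 0.9373 = 337400 km².
Ratio = 62090 / 337400 ≈ 0.184.

0.184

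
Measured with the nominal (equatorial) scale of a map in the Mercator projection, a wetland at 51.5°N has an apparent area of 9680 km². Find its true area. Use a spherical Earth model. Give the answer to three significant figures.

3750 km²

For Mercator, h = k = sec φ (a conformal cylindrical projection has a single point scale, 1/cos φ).
Areal scale = k² = sec²φ = 1/cos²(51.5°) = 1/0.6225² = 2.580.
True area = apparent / (areal scale) = 9680 / 2.580 ≈ 3750 km².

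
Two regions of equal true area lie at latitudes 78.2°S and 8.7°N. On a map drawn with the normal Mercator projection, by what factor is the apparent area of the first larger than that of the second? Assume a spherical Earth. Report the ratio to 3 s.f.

On Mercator, area is exaggerated by sec²φ = 1/cos²φ.
At 78.2°: sec²(78.2°) = 1/0.2045² = 23.91.
At 8.7°: sec²(8.7°) = 1/0.9885² = 1.023.
Ratio = 23.91/1.023 = cos²(8.7°)/cos²(78.2°) ≈ 23.4.

23.4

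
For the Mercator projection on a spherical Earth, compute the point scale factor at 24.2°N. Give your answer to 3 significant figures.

Mercator is conformal, so the point scale is isotropic: h = k = sec φ = 1/cos φ.
k = 1/cos 24.2° = 1/0.9121 = 1.096.

1.10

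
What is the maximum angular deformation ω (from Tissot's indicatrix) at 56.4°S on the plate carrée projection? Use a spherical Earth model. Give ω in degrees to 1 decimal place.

33.4°

In the plate carrée (x = Rλ, y = Rφ), meridians are true-scale (h = 1) and parallels are stretched by k = sec φ.
At 56.4°: h = 1.000, k = 1.807; principal scales a = 1.807, b = 1.000.
sin(ω/2) = (a − b)/(a + b) = 0.8070/2.807 = 0.2875, so ω = 2 arcsin(0.2875) ≈ 33.4°.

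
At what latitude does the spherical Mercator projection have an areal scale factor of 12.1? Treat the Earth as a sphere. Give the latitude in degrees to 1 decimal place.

Mercator areal scale is sec²φ.
sec²φ = 12.1  ⇒  cos²φ = 0.08264  ⇒  cos φ = 0.2875.
φ = arccos(0.2875) ≈ 73.3°.

73.3°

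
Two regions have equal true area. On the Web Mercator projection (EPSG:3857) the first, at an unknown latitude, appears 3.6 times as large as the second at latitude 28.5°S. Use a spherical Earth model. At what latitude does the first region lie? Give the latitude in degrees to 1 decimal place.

62.4°

Mercator areal scale is sec²φ, so apparent-area ratio = sec²φ₁ / sec²φ₂ = cos²φ₂ / cos²φ₁.
cos²φ₂ / cos²φ₁ = 3.6  ⇒  cos φ₁ = cos 28.5° / √3.6 = 0.8788/1.897 = 0.4632.
φ₁ = arccos(0.4632) ≈ 62.4°.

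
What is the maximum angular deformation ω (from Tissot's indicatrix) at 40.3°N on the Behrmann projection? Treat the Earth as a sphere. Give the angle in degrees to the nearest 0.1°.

Behrmann is a cylindrical equal-area projection with standard parallels at ±30°. For cylindrical equal-area with standard parallel φ₀, h = cos φ / cos φ₀ and k = cos φ₀ / cos φ, so h·k = 1.
At 40.3°: h = 0.8807, k = 1.136; principal scales a = 1.136, b = 0.8807.
sin(ω/2) = (a − b)/(a + b) = 0.2549/2.016 = 0.1264, so ω = 2 arcsin(0.1264) ≈ 14.5°.

14.5°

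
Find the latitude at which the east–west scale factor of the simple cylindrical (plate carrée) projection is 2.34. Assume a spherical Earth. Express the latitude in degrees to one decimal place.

Plate carrée: h = 1, k = sec φ along parallels.
sec φ = 2.34  ⇒  cos φ = 0.4274  ⇒  φ ≈ 64.7°.

64.7°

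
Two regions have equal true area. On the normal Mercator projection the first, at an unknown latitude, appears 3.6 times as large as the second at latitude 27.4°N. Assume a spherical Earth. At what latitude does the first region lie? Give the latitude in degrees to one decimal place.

On Mercator, (apparent₁)/(apparent₂) = sec²φ₁ / sec²φ₂ when true areas are equal.
cos²φ₂ / cos²φ₁ = 3.6  ⇒  cos φ₁ = cos 27.4° / √3.6 = 0.8878/1.897 = 0.4679.
φ₁ = arccos(0.4679) ≈ 62.1°.

62.1°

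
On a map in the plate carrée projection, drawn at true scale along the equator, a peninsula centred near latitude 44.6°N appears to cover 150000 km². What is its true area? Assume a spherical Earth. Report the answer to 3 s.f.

107000 km²

For the equirectangular projection with φ₀ = 0 (plate carrée), h = 1 along meridians and k = sec φ along parallels.
Areal scale = h·k = 1 × sec φ; at 44.6°, h = 1.000, k = 1.404, so h·k = 1.404.
True area = apparent / (areal scale) = 150000 / 1.404 ≈ 107000 km².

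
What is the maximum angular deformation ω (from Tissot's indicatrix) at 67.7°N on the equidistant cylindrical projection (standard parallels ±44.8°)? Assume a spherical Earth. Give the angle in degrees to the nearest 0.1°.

35.3°

In the equirectangular projection with standard parallel φ₀ = 44.8° (x = Rλ cos φ₀, y = Rφ), meridians are true-scale (h = 1) and the parallel scale is k = cos φ₀ / cos φ.
At 67.7°: h = 1.000, k = 1.870; principal scales a = 1.870, b = 1.000.
sin(ω/2) = (a − b)/(a + b) = 0.8700/2.870 = 0.3031, so ω = 2 arcsin(0.3031) ≈ 35.3°.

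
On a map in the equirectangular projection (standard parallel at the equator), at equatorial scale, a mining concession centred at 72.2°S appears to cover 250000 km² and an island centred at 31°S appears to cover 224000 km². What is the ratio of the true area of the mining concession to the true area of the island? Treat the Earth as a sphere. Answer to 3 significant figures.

0.398

On the plate carrée, areal scale = h·k = 1 × sec φ, so true area = apparent × cos φ.
True area of mining concession: 250000 × cos(72.2°) = 250000 × 0.3057 = 76420 km².
True area of island: 224000 × cos(31°) = 224000 × 0.8572 = 192000 km².
Ratio = 76420 / 192000 ≈ 0.398.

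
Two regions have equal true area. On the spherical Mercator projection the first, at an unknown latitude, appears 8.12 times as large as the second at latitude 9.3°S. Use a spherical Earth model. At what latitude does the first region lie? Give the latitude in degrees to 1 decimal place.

On Mercator, (apparent₁)/(apparent₂) = sec²φ₁ / sec²φ₂ when true areas are equal.
cos²φ₂ / cos²φ₁ = 8.12  ⇒  cos φ₁ = cos 9.3° / √8.12 = 0.9869/2.850 = 0.3463.
φ₁ = arccos(0.3463) ≈ 69.7°.

69.7°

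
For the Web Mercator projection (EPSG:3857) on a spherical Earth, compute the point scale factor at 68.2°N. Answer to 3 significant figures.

Mercator is conformal, so the point scale is isotropic: h = k = sec φ = 1/cos φ.
k = 1/cos 68.2° = 1/0.3714 = 2.693.

2.69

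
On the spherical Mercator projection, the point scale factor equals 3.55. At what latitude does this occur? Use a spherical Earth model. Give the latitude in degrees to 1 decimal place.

Mercator scale is k = sec φ = 1/cos φ.
1/cos φ = 3.55  ⇒  cos φ = 0.2817  ⇒  φ = arccos(0.2817) ≈ 73.6°.

73.6°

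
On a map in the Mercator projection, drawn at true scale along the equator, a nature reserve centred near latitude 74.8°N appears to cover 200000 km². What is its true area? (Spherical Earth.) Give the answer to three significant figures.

13700 km²

Mercator is conformal, so the point scale is isotropic: h = k = sec φ = 1/cos φ.
Areal scale = k² = sec²φ = 1/cos²(74.8°) = 1/0.2622² = 14.55.
True area = apparent / (areal scale) = 200000 / 14.55 ≈ 13700 km².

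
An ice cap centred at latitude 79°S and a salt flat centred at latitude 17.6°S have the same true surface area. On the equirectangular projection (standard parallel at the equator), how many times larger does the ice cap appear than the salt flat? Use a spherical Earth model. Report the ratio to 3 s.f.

5.00

In the plate carrée (x = Rλ, y = Rφ), meridians are true-scale (h = 1) and parallels are stretched by k = sec φ.
Areal scale at 79°: h·k = 1.000 × 5.241 = 5.241.
Areal scale at 17.6°: h·k = 1.000 × 1.049 = 1.049.
Ratio = 5.241/1.049 ≈ 5.00.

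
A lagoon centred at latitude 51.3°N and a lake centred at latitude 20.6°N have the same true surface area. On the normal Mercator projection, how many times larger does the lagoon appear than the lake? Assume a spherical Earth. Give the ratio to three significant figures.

2.24

Mercator areal scale is sec²φ.
At 51.3°: sec²(51.3°) = 1/0.6252² = 2.558.
At 20.6°: sec²(20.6°) = 1/0.9361² = 1.141.
Ratio = 2.558/1.141 = cos²(20.6°)/cos²(51.3°) ≈ 2.24.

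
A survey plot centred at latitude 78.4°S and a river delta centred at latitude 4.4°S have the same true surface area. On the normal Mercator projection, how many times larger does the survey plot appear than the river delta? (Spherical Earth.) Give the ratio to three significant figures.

Mercator is conformal with k = sec φ, so areal scale = k² = sec²φ.
At 78.4°: sec²(78.4°) = 1/0.2011² = 24.73.
At 4.4°: sec²(4.4°) = 1/0.9971² = 1.006.
Ratio = 24.73/1.006 = cos²(4.4°)/cos²(78.4°) ≈ 24.6.

24.6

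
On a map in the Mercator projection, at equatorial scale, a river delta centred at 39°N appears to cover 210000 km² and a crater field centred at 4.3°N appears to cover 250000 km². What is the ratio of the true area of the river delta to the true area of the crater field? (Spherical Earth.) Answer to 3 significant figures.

Mercator's areal exaggeration is sec²φ; hence true area = (apparent area) · cos²φ.
True area of river delta: 210000 × cos²(39°) = 210000 × 0.6040 = 126800 km².
True area of crater field: 250000 × cos²(4.3°) = 250000 × 0.9944 = 248600 km².
Ratio = 126800 / 248600 ≈ 0.510.

0.510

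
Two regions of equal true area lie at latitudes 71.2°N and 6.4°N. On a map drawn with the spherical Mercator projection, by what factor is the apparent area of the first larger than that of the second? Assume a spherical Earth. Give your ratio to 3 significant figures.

Mercator areal scale is sec²φ.
At 71.2°: sec²(71.2°) = 1/0.3223² = 9.629.
At 6.4°: sec²(6.4°) = 1/0.9938² = 1.013.
Ratio = 9.629/1.013 = cos²(6.4°)/cos²(71.2°) ≈ 9.51.

9.51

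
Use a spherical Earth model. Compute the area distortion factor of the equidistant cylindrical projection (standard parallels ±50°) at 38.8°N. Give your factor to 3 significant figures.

The equidistant cylindrical projection with φ₀ = 50° has h = 1 (meridians true) and k = cos φ₀ / cos φ along parallels.
Areal scale = h·k = 1 × cos φ₀ / cos φ; at 38.8°, h = 1.000, k = 0.8248, so h·k = 0.8248.

0.825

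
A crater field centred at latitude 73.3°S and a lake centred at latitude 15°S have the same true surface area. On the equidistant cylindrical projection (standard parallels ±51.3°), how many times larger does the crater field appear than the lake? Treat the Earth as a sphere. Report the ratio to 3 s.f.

In the equirectangular projection with standard parallel φ₀ = 51.3° (x = Rλ cos φ₀, y = Rφ), meridians are true-scale (h = 1) and the parallel scale is k = cos φ₀ / cos φ.
Areal scale at 73.3°: h·k = 1.000 × 2.176 = 2.176.
Areal scale at 15°: h·k = 1.000 × 0.6473 = 0.6473.
Ratio = 2.176/0.6473 ≈ 3.36.

3.36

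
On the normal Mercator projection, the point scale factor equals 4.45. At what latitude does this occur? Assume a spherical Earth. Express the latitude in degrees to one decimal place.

77.0°

Mercator scale is k = sec φ = 1/cos φ.
1/cos φ = 4.45  ⇒  cos φ = 0.2247  ⇒  φ = arccos(0.2247) ≈ 77.0°.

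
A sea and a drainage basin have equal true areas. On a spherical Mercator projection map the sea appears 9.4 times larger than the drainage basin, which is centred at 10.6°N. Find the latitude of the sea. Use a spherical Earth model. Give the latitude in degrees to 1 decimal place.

Mercator areal scale is sec²φ, so apparent-area ratio = sec²φ₁ / sec²φ₂ = cos²φ₂ / cos²φ₁.
cos²φ₂ / cos²φ₁ = 9.4  ⇒  cos φ₁ = cos 10.6° / √9.4 = 0.9829/3.066 = 0.3206.
φ₁ = arccos(0.3206) ≈ 71.3°.

71.3°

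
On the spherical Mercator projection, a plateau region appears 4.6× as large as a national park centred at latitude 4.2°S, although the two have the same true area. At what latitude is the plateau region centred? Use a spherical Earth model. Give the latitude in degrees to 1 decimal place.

62.3°

For equal true areas on Mercator, apparent areas scale as sec²φ, so the ratio is cos²φ₂ / cos²φ₁.
cos²φ₂ / cos²φ₁ = 4.6  ⇒  cos φ₁ = cos 4.2° / √4.6 = 0.9973/2.145 = 0.4650.
φ₁ = arccos(0.4650) ≈ 62.3°.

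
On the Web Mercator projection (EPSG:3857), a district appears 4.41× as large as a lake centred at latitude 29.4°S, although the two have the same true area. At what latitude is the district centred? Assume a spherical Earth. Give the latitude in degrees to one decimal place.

On Mercator, (apparent₁)/(apparent₂) = sec²φ₁ / sec²φ₂ when true areas are equal.
cos²φ₂ / cos²φ₁ = 4.41  ⇒  cos φ₁ = cos 29.4° / √4.41 = 0.8712/2.100 = 0.4149.
φ₁ = arccos(0.4149) ≈ 65.5°.

65.5°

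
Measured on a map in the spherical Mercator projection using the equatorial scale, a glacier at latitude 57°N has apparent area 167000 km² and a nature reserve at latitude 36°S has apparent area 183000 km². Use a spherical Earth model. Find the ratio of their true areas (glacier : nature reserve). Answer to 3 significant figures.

Mercator's areal exaggeration is sec²φ; hence true area = (apparent area) · cos²φ.
True area of glacier: 167000 × cos²(57°) = 167000 × 0.2966 = 49540 km².
True area of nature reserve: 183000 × cos²(36°) = 183000 × 0.6545 = 119800 km².
Ratio = 49540 / 119800 ≈ 0.414.

0.414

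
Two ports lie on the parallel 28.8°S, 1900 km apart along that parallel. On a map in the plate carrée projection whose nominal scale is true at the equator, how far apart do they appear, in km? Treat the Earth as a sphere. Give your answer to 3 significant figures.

Plate carrée maps x = Rλ, y = Rφ. The meridian scale is h = 1 and the parallel scale is k = 1/cos φ = sec φ.
Along the parallel, k = sec 28.8° = 1/0.8763 = 1.141.
Map distance = 1900 × 1.141 ≈ 2170 km.

2170 km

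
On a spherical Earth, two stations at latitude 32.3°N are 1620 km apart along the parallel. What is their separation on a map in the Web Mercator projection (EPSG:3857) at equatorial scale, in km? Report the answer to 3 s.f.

1920 km

For Mercator, h = k = sec φ (a conformal cylindrical projection has a single point scale, 1/cos φ).
Along the parallel, k = sec 32.3° = 1/0.8453 = 1.183.
Map distance = 1620 × 1.183 ≈ 1920 km.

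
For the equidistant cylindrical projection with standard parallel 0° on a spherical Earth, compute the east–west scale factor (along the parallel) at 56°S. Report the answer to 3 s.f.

1.79

Plate carrée maps x = Rλ, y = Rφ. The meridian scale is h = 1 and the parallel scale is k = 1/cos φ = sec φ.
k = 1/cos 56° = 1/0.5592 = 1.788.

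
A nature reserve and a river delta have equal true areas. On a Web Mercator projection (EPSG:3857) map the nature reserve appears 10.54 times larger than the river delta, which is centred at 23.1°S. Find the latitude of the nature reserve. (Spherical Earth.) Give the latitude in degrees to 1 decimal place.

73.5°

For equal true areas on Mercator, apparent areas scale as sec²φ, so the ratio is cos²φ₂ / cos²φ₁.
cos²φ₂ / cos²φ₁ = 10.54  ⇒  cos φ₁ = cos 23.1° / √10.54 = 0.9198/3.247 = 0.2833.
φ₁ = arccos(0.2833) ≈ 73.5°.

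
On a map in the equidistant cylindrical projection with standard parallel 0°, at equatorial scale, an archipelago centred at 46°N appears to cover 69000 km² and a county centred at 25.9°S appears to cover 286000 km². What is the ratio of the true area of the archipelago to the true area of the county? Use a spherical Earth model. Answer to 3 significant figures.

On the plate carrée, areal scale = h·k = 1 × sec φ, so true area = apparent × cos φ.
True area of archipelago: 69000 × cos(46°) = 69000 × 0.6947 = 47930 km².
True area of county: 286000 × cos(25.9°) = 286000 × 0.8996 = 257300 km².
Ratio = 47930 / 257300 ≈ 0.186.

0.186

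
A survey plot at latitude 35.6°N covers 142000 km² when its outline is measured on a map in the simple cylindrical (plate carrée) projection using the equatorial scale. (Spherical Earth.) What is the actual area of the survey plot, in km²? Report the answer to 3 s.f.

In the plate carrée (x = Rλ, y = Rφ), meridians are true-scale (h = 1) and parallels are stretched by k = sec φ.
Areal scale = h·k = 1 × sec φ; at 35.6°, h = 1.000, k = 1.230, so h·k = 1.230.
True area = apparent / (areal scale) = 142000 / 1.230 ≈ 115000 km².

115000 km²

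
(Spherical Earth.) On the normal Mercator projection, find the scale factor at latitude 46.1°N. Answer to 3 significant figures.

1.44

For Mercator, h = k = sec φ (a conformal cylindrical projection has a single point scale, 1/cos φ).
k = 1/cos 46.1° = 1/0.6934 = 1.442.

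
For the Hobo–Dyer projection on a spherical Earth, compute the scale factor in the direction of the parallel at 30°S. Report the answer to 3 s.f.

The Hobo–Dyer projection is cylindrical equal-area with φ₀ = 37.5°. For cylindrical equal-area with standard parallel φ₀, h = cos φ / cos φ₀ and k = cos φ₀ / cos φ, so h·k = 1.
k = cos 37.5° / cos 30° = 0.7934/0.8660 = 0.9161.

0.916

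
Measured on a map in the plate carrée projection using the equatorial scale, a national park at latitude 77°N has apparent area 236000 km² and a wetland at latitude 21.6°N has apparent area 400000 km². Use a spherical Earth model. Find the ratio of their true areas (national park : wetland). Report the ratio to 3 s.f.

0.143

On the plate carrée, areal scale = h·k = 1 × sec φ, so true area = apparent × cos φ.
True area of national park: 236000 × cos(77°) = 236000 × 0.2250 = 53090 km².
True area of wetland: 400000 × cos(21.6°) = 400000 × 0.9298 = 371900 km².
Ratio = 53090 / 371900 ≈ 0.143.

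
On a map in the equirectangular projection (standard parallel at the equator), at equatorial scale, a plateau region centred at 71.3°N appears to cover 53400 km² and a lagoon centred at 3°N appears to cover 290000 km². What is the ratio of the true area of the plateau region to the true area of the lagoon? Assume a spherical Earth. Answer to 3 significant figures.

0.0591

Plate carrée has h = 1 and k = sec φ, giving areal scale sec φ; true area = (apparent area) · cos φ.
True area of plateau region: 53400 × cos(71.3°) = 53400 × 0.3206 = 17120 km².
True area of lagoon: 290000 × cos(3°) = 290000 × 0.9986 = 289600 km².
Ratio = 17120 / 289600 ≈ 0.0591.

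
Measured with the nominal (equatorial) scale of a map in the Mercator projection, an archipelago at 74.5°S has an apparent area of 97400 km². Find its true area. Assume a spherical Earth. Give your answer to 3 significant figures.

6960 km²

Mercator is conformal, so the point scale is isotropic: h = k = sec φ = 1/cos φ.
Areal scale = k² = sec²φ = 1/cos²(74.5°) = 1/0.2672² = 14.00.
True area = apparent / (areal scale) = 97400 / 14.00 ≈ 6960 km².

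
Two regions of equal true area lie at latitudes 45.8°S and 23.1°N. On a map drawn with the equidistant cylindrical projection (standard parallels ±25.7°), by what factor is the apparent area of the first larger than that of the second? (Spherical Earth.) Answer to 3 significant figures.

1.32

In the equirectangular projection with standard parallel φ₀ = 25.7° (x = Rλ cos φ₀, y = Rφ), meridians are true-scale (h = 1) and the parallel scale is k = cos φ₀ / cos φ.
Areal scale at 45.8°: h·k = 1.000 × 1.292 = 1.292.
Areal scale at 23.1°: h·k = 1.000 × 0.9796 = 0.9796.
Ratio = 1.292/0.9796 ≈ 1.32.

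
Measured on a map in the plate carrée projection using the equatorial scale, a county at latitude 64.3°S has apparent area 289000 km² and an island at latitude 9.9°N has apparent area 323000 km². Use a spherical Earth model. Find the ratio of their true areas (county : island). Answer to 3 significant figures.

0.394

Plate carrée has h = 1 and k = sec φ, giving areal scale sec φ; true area = (apparent area) · cos φ.
True area of county: 289000 × cos(64.3°) = 289000 × 0.4337 = 125300 km².
True area of island: 323000 × cos(9.9°) = 323000 × 0.9851 = 318200 km².
Ratio = 125300 / 318200 ≈ 0.394.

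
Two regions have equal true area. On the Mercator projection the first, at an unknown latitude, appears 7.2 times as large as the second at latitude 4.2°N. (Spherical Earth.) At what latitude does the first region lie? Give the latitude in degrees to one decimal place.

68.2°

For equal true areas on Mercator, apparent areas scale as sec²φ, so the ratio is cos²φ₂ / cos²φ₁.
cos²φ₂ / cos²φ₁ = 7.2  ⇒  cos φ₁ = cos 4.2° / √7.2 = 0.9973/2.683 = 0.3717.
φ₁ = arccos(0.3717) ≈ 68.2°.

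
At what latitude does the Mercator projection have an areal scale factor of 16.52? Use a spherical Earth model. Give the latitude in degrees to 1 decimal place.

75.8°

Mercator areal scale is sec²φ.
sec²φ = 16.52  ⇒  cos²φ = 0.06053  ⇒  cos φ = 0.2460.
φ = arccos(0.2460) ≈ 75.8°.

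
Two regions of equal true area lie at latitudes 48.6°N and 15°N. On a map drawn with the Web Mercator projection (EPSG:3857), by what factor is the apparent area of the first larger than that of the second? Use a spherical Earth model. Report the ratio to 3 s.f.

2.13

On Mercator, area is exaggerated by sec²φ = 1/cos²φ.
At 48.6°: sec²(48.6°) = 1/0.6613² = 2.287.
At 15°: sec²(15°) = 1/0.9659² = 1.072.
Ratio = 2.287/1.072 = cos²(15°)/cos²(48.6°) ≈ 2.13.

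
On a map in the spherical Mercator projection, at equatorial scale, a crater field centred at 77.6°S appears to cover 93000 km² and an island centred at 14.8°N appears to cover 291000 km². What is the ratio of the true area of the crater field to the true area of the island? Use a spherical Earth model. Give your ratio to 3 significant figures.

0.0158

Mercator's areal exaggeration is sec²φ; hence true area = (apparent area) · cos²φ.
True area of crater field: 93000 × cos²(77.6°) = 93000 × 0.04611 = 4288 km².
True area of island: 291000 × cos²(14.8°) = 291000 × 0.9347 = 272000 km².
Ratio = 4288 / 272000 ≈ 0.0158.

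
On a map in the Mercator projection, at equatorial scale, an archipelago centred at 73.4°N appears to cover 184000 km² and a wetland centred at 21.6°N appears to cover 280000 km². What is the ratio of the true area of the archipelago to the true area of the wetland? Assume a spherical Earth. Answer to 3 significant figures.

On Mercator the areal scale is sec²φ, so true area = apparent × cos²φ.
True area of archipelago: 184000 × cos²(73.4°) = 184000 × 0.08162 = 15020 km².
True area of wetland: 280000 × cos²(21.6°) = 280000 × 0.8645 = 242100 km².
Ratio = 15020 / 242100 ≈ 0.0620.

0.0620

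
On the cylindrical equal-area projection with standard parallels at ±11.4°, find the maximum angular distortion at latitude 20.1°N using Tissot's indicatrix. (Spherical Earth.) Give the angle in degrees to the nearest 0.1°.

A cylindrical equal-area projection with standard parallel φ₀ has meridian scale h = cos φ / cos φ₀ and parallel scale k = cos φ₀ / cos φ (so areas are preserved, h·k = 1).
At 20.1°: h = 0.9580, k = 1.044; principal scales a = 1.044, b = 0.9580.
sin(ω/2) = (a − b)/(a + b) = 0.08585/2.002 = 0.04289, so ω = 2 arcsin(0.04289) ≈ 4.9°.

4.9°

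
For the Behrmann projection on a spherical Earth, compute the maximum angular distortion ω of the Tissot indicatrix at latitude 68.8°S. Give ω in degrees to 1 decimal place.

89.3°

Behrmann is a cylindrical equal-area projection with standard parallels at ±30°. For cylindrical equal-area with standard parallel φ₀, h = cos φ / cos φ₀ and k = cos φ₀ / cos φ, so h·k = 1.
At 68.8°: h = 0.4176, k = 2.395; principal scales a = 2.395, b = 0.4176.
sin(ω/2) = (a − b)/(a + b) = 1.977/2.812 = 0.7031, so ω = 2 arcsin(0.7031) ≈ 89.3°.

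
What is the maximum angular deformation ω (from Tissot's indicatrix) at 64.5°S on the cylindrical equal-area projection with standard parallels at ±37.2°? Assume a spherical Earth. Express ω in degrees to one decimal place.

66.4°

For cylindrical equal-area with standard parallel φ₀, h = cos φ / cos φ₀ and k = cos φ₀ / cos φ, so h·k = 1.
At 64.5°: h = 0.5405, k = 1.850; principal scales a = 1.850, b = 0.5405.
sin(ω/2) = (a − b)/(a + b) = 1.310/2.391 = 0.5478, so ω = 2 arcsin(0.5478) ≈ 66.4°.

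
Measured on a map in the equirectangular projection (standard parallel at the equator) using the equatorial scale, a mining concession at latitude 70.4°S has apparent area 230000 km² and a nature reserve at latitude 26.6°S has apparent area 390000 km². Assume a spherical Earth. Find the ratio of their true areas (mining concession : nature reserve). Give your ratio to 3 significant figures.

On the plate carrée, areal scale = h·k = 1 × sec φ, so true area = apparent × cos φ.
True area of mining concession: 230000 × cos(70.4°) = 230000 × 0.3355 = 77150 km².
True area of nature reserve: 390000 × cos(26.6°) = 390000 × 0.8942 = 348700 km².
Ratio = 77150 / 348700 ≈ 0.221.

0.221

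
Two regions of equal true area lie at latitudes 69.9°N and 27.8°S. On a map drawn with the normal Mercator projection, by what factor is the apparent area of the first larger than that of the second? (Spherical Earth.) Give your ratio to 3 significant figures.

6.63

Mercator areal scale is sec²φ.
At 69.9°: sec²(69.9°) = 1/0.3437² = 8.467.
At 27.8°: sec²(27.8°) = 1/0.8846² = 1.278.
Ratio = 8.467/1.278 = cos²(27.8°)/cos²(69.9°) ≈ 6.63.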